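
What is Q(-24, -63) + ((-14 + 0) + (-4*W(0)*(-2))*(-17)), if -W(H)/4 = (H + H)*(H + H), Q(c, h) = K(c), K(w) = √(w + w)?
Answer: -14 + 4*I*√3 ≈ -14.0 + 6.9282*I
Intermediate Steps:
K(w) = √2*√w (K(w) = √(2*w) = √2*√w)
Q(c, h) = √2*√c
W(H) = -16*H² (W(H) = -4*(H + H)*(H + H) = -4*2*H*2*H = -16*H²)
Q(-24, -63) + ((-14 + 0) + (-4*W(0)*(-2))*(-17)) = √2*√(-24) + ((-14 + 0) + (-(-64)*0²*(-2))*(-17)) = √2*(2*I*√6) + (-14 + (-(-64)*0*(-2))*(-17)) = 4*I*√3 + (-14 + (-4*0*(-2))*(-17)) = 4*I*√3 + (-14 + (0*(-2))*(-17)) = 4*I*√3 + (-14 + 0*(-17)) = 4*I*√3 + (-14 + 0) = 4*I*√3 - 14 = -14 + 4*I*√3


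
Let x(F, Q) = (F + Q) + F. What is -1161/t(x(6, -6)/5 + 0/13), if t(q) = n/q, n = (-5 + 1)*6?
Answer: 1161/20 ≈ 58.050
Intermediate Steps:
x(F, Q) = Q + 2*F
n = -24 (n = -4*6 = -24)
t(q) = -24/q
-1161/t(x(6, -6)/5 + 0/13) = -1161/((-24/((-6 + 2*6)/5 + 0/13))) = -1161/((-24/((-6 + 12)*(⅕) + 0*(1/13)))) = -1161/((-24/(6*(⅕) + 0))) = -1161/((-24/(6/5 + 0))) = -1161/((-24/6/5)) = -1161/((-24*⅚)) = -1161/(-20) = -1161*(-1/20) = 1161/20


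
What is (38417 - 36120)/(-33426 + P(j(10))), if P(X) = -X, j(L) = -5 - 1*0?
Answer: -2297/33421 ≈ -0.068729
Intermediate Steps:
j(L) = -5 (j(L) = -5 + 0 = -5)
(38417 - 36120)/(-33426 + P(j(10))) = (38417 - 36120)/(-33426 - 1*(-5)) = 2297/(-33426 + 5) = 2297/(-33421) = 2297*(-1/33421) = -2297/33421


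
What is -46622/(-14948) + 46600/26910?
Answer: 97558741/20112534 ≈ 4.8506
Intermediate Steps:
-46622/(-14948) + 46600/26910 = -46622*(-1/14948) + 46600*(1/26910) = 23311/7474 + 4660/2691 = 97558741/20112534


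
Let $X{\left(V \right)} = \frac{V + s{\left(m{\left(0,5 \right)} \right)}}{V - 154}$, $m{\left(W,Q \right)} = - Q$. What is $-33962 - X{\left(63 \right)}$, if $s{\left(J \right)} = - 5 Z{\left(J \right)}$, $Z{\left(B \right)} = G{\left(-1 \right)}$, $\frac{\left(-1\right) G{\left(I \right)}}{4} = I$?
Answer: $- \frac{3090499}{91} \approx -33962.0$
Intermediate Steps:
$G{\left(I \right)} = - 4 I$
$Z{\left(B \right)} = 4$ ($Z{\left(B \right)} = \left(-4\right) \left(-1\right) = 4$)
$s{\left(J \right)} = -20$ ($s{\left(J \right)} = \left(-5\right) 4 = -20$)
$X{\left(V \right)} = \frac{-20 + V}{-154 + V}$ ($X{\left(V \right)} = \frac{V - 20}{V - 154} = \frac{-20 + V}{-154 + V}$)
$-33962 - X{\left(63 \right)} = -33962 - \frac{-20 + 63}{-154 + 63} = -33962 - \frac{1}{-91} \cdot 43 = -33962 - \left(- \frac{1}{91}\right) 43 = -33962 - - \frac{43}{91} = -33962 + \frac{43}{91} = - \frac{3090499}{91}$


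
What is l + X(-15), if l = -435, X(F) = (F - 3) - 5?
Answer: -458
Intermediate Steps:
X(F) = -8 + F (X(F) = (-3 + F) - 5 = -8 + F)
l + X(-15) = -435 + (-8 - 15) = -435 - 23 = -458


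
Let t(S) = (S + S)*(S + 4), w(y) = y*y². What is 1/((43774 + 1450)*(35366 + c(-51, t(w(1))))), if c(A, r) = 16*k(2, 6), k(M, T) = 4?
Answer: 1/1602286320 ≈ 6.2411e-10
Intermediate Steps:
w(y) = y³
t(S) = 2*S*(4 + S) (t(S) = (2*S)*(4 + S) = 2*S*(4 + S))
c(A, r) = 64 (c(A, r) = 16*4 = 64)
1/((43774 + 1450)*(35366 + c(-51, t(w(1))))) = 1/((43774 + 1450)*(35366 + 64)) = 1/(45224*35430) = 1/1602286320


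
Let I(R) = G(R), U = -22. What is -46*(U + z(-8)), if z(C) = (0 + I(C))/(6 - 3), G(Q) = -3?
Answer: 1058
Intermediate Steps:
I(R) = -3
z(C) = -1 (z(C) = (0 - 3)/(6 - 3) = -3/3 = -3*1/3 = -1)
-46*(U + z(-8)) = -46*(-22 - 1) = -46*(-23) = 1058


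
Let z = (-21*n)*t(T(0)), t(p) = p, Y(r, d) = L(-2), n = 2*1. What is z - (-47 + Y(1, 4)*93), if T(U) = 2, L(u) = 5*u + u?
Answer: 1079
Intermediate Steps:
L(u) = 6*u
n = 2
Y(r, d) = -12 (Y(r, d) = 6*(-2) = -12)
z = -84 (z = -21*2*2 = -42*2 = -84)
z - (-47 + Y(1, 4)*93) = -84 - (-47 - 12*93) = -84 - (-47 - 1116) = -84 - 1*(-1163) = -84 + 1163 = 1079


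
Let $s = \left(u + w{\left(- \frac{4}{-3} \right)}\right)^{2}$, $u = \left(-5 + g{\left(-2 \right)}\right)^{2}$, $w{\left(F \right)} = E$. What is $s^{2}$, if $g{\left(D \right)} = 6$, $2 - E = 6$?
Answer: $81$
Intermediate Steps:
$E = -4$ ($E = 2 - 6 = -4$)
$w{\left(F \right)} = -4$
$u = 1$ ($u = \left(-5 + 6\right)^{2} = 1^{2} = 1$)
$s = 9$ ($s = \left(1 - 4\right)^{2} = \left(-3\right)^{2} = 9$)
$s^{2} = 9^{2} = 81$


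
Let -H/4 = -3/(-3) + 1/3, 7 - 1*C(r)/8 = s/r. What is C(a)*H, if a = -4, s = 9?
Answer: -1184/3 ≈ -394.67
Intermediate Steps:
C(r) = 56 - 72/r
H = -16/3 (H = -4*(-3/(-3) + 1/3) = -4*(-3*(-⅓) + 1*(⅓)) = -4*(1 + ⅓) = -4*4/3 = -16/3 ≈ -5.3333)
C(a)*H = (56 - 72/(-4))*(-16/3) = (56 - 72*(-¼))*(-16/3) = (56 + 18)*(-16/3) = 74*(-16/3) = -1184/3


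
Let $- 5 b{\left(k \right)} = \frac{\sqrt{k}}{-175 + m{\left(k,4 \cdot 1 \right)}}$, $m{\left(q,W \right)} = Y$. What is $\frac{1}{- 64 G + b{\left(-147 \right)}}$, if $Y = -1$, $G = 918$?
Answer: $- \frac{15165849600}{891023995699249} - \frac{6160 i \sqrt{3}}{2673071987097747} \approx -1.7021 \cdot 10^{-5} - 3.9915 \cdot 10^{-12} i$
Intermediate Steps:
$m{\left(q,W \right)} = -1$
$b{\left(k \right)} = \frac{\sqrt{k}}{880}$ ($b{\left(k \right)} = - \frac{\frac{1}{-175 - 1} \sqrt{k}}{5} = - \frac{\frac{1}{-176} \sqrt{k}}{5} = - \frac{\left(- \frac{1}{176}\right) \sqrt{k}}{5} = \frac{\sqrt{k}}{880}$)
$\frac{1}{- 64 G + b{\left(-147 \right)}} = \frac{1}{\left(-64\right) 918 + \frac{\sqrt{-147}}{880}} = \frac{1}{-58752 + \frac{7 i \sqrt{3}}{880}}$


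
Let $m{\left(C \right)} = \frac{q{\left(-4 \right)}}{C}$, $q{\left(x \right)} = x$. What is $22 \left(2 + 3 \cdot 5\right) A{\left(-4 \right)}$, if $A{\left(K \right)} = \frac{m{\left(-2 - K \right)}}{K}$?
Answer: $187$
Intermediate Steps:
$m{\left(C \right)} = - \frac{4}{C}$
$A{\left(K \right)} = - \frac{4}{K \left(-2 - K\right)}$ ($A{\left(K \right)} = \frac{\left(-4\right) \frac{1}{-2 - K}}{K} = - \frac{4}{K \left(-2 - K\right)}$)
$22 \left(2 + 3 \cdot 5\right) A{\left(-4 \right)} = 22 \left(2 + 3 \cdot 5\right) \frac{4}{\left(-4\right) \left(2 - 4\right)} = 22 \left(2 + 15\right) 4 \left(- \frac{1}{4}\right) \frac{1}{-2} = 22 \cdot 17 \cdot 4 \left(- \frac{1}{4}\right) \left(- \frac{1}{2}\right) = 374 \cdot \frac{1}{2} = 187$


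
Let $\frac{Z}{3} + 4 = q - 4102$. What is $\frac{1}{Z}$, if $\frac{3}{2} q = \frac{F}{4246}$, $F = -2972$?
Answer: $- \frac{2123}{26154086} \approx -8.1173 \cdot 10^{-5}$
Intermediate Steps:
$q = - \frac{2972}{6369}$ ($q = \frac{2 \left(- \frac{2972}{4246}\right)}{3} = \frac{2 \left(\left(-2972\right) \frac{1}{4246}\right)}{3} = \frac{2}{3} \left(- \frac{1486}{2123}\right) = - \frac{2972}{6369} \approx -0.46664$)
$Z = - \frac{26154086}{2123}$ ($Z = -12 + 3 \left(- \frac{2972}{6369} - 4102\right) = -12 + 3 \left(- \frac{26128610}{6369}\right) = -12 - \frac{26128610}{2123} = - \frac{26154086}{2123} \approx -12319.0$)
$\frac{1}{Z} = \frac{1}{- \frac{26154086}{2123}} = - \frac{2123}{26154086}$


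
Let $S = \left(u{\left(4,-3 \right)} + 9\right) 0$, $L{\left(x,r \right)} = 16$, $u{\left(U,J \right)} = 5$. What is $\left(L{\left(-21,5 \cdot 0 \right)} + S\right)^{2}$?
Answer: $256$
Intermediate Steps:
$S = 0$ ($S = \left(5 + 9\right) 0 = 14 \cdot 0 = 0$)
$\left(L{\left(-21,5 \cdot 0 \right)} + S\right)^{2} = \left(16 + 0\right)^{2} = 16^{2} = 256$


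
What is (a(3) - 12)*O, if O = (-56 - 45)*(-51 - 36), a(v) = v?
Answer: -79083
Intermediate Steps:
O = 8787 (O = -101*(-87) = 8787)
(a(3) - 12)*O = (3 - 12)*8787 = -9*8787 = -79083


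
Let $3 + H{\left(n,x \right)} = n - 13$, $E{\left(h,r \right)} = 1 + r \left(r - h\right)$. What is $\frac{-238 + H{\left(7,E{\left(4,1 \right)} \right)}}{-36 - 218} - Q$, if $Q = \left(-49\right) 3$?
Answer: $\frac{37585}{254} \approx 147.97$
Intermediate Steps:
$H{\left(n,x \right)} = -16 + n$ ($H{\left(n,x \right)} = -3 + \left(n - 13\right) = -3 + \left(-13 + n\right) = -16 + n$)
$Q = -147$
$\frac{-238 + H{\left(7,E{\left(4,1 \right)} \right)}}{-36 - 218} - Q = \frac{-238 + \left(-16 + 7\right)}{-36 - 218} - -147 = \frac{-238 - 9}{-254} + 147 = \left(-247\right) \left(- \frac{1}{254}\right) + 147 = \frac{247}{254} + 147 = \frac{37585}{254}$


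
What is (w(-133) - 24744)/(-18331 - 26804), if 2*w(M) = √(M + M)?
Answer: 8248/15045 - I*√266/90270 ≈ 0.54822 - 0.00018067*I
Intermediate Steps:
w(M) = √2*√M/2 (w(M) = √(M + M)/2 = √(2*M)/2 = (√2*√M)/2 = √2*√M/2)
(w(-133) - 24744)/(-18331 - 26804) = (√2*√(-133)/2 - 24744)/(-18331 - 26804) = (√2*(I*√133)/2 - 24744)/(-45135) = (I*√266/2 - 24744)*(-1/45135) = (-24744 + I*√266/2)*(-1/45135) = 8248/15045 - I*√266/90270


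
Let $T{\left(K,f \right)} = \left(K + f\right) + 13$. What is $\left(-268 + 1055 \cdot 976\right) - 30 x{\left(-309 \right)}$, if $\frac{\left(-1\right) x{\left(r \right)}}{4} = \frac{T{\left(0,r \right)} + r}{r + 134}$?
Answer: $\frac{7208788}{7} \approx 1.0298 \cdot 10^{6}$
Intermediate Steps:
$T{\left(K,f \right)} = 13 + K + f$
$x{\left(r \right)} = - \frac{4 \left(13 + 2 r\right)}{134 + r}$ ($x{\left(r \right)} = - 4 \frac{\left(13 + 0 + r\right) + r}{r + 134} = - 4 \frac{\left(13 + r\right) + r}{134 + r} = - 4 \frac{13 + 2 r}{134 + r} = - \frac{4 \left(13 + 2 r\right)}{134 + r}$)
$\left(-268 + 1055 \cdot 976\right) - 30 x{\left(-309 \right)} = \left(-268 + 1055 \cdot 976\right) - 30 \frac{4 \left(-13 - -618\right)}{134 - 309} = \left(-268 + 1029680\right) - 30 \frac{4 \left(-13 + 618\right)}{-175} = 1029412 - 30 \cdot 4 \left(- \frac{1}{175}\right) 605 = 1029412 - - \frac{2904}{7} = 1029412 + \frac{2904}{7} = \frac{7208788}{7}$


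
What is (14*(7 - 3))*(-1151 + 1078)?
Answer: -4088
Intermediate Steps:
(14*(7 - 3))*(-1151 + 1078) = (14*4)*(-73) = 56*(-73) = -4088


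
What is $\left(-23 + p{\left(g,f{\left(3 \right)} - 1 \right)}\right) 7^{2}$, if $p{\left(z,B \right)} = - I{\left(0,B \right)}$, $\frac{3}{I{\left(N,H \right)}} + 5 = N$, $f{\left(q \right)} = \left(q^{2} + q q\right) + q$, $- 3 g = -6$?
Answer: $- \frac{5488}{5} \approx -1097.6$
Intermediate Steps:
$g = 2$ ($g = \left(- \frac{1}{3}\right) \left(-6\right) = 2$)
$f{\left(q \right)} = q + 2 q^{2}$ ($f{\left(q \right)} = \left(q^{2} + q^{2}\right) + q = 2 q^{2} + q = q + 2 q^{2}$)
$I{\left(N,H \right)} = \frac{3}{-5 + N}$
$p{\left(z,B \right)} = \frac{3}{5}$ ($p{\left(z,B \right)} = - \frac{3}{-5 + 0} = - \frac{3}{-5} = - \frac{3 \left(-1\right)}{5} = \left(-1\right) \left(- \frac{3}{5}\right) = \frac{3}{5}$)
$\left(-23 + p{\left(g,f{\left(3 \right)} - 1 \right)}\right) 7^{2} = \left(-23 + \frac{3}{5}\right) 7^{2} = \left(- \frac{112}{5}\right) 49 = - \frac{5488}{5}$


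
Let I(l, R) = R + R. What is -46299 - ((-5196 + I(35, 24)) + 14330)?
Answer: -55481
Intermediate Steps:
I(l, R) = 2*R
-46299 - ((-5196 + I(35, 24)) + 14330) = -46299 - ((-5196 + 2*24) + 14330) = -46299 - ((-5196 + 48) + 14330) = -46299 - (-5148 + 14330) = -46299 - 1*9182 = -46299 - 9182 = -55481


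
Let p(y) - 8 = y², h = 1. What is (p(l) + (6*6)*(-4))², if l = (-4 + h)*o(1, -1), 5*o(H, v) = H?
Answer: 11498881/625 ≈ 18398.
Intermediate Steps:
o(H, v) = H/5
l = -⅗ (l = (-4 + 1)*((⅕)*1) = -3*⅕ = -⅗ ≈ -0.60000)
p(y) = 8 + y²
(p(l) + (6*6)*(-4))² = ((8 + (-⅗)²) + (6*6)*(-4))² = ((8 + 9/25) + 36*(-4))² = (209/25 - 144)² = (-3391/25)² = 11498881/625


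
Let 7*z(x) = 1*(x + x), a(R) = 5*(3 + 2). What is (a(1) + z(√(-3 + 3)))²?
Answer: 625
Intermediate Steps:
a(R) = 25 (a(R) = 5*5 = 25)
z(x) = 2*x/7 (z(x) = (1*(x + x))/7 = (1*(2*x))/7 = (2*x)/7 = 2*x/7)
(a(1) + z(√(-3 + 3)))² = (25 + 2*√(-3 + 3)/7)² = (25 + 2*√0/7)² = (25 + (2/7)*0)² = (25 + 0)² = 25² = 625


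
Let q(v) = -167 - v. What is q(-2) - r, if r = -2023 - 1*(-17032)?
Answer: -15174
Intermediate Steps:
r = 15009 (r = -2023 + 17032 = 15009)
q(-2) - r = (-167 - 1*(-2)) - 1*15009 = (-167 + 2) - 15009 = -165 - 15009 = -15174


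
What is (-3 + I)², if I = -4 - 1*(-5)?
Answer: 4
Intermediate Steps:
I = 1 (I = -4 + 5 = 1)
(-3 + I)² = (-3 + 1)² = (-2)² = 4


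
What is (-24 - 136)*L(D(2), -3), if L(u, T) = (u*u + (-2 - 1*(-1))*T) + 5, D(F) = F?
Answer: -1920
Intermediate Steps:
L(u, T) = 5 + u**2 - T (L(u, T) = (u**2 + (-2 + 1)*T) + 5 = (u**2 - T) + 5 = 5 + u**2 - T)
(-24 - 136)*L(D(2), -3) = (-24 - 136)*(5 + 2**2 - 1*(-3)) = -160*(5 + 4 + 3) = -160*12 = -1920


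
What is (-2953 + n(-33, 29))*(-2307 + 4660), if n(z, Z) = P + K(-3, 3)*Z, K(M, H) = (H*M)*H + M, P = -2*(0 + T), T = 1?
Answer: -9000225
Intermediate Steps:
P = -2 (P = -2*(0 + 1) = -2*1 = -2)
K(M, H) = M + M*H² (K(M, H) = M*H² + M = M + M*H²)
n(z, Z) = -2 - 30*Z (n(z, Z) = -2 + (-3*(1 + 3²))*Z = -2 + (-3*(1 + 9))*Z = -2 + (-3*10)*Z = -2 - 30*Z)
(-2953 + n(-33, 29))*(-2307 + 4660) = (-2953 + (-2 - 30*29))*(-2307 + 4660) = (-2953 + (-2 - 870))*2353 = (-2953 - 872)*2353 = -3825*2353 = -9000225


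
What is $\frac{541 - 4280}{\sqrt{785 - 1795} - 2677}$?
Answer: $\frac{10009303}{7167339} + \frac{3739 i \sqrt{1010}}{7167339} \approx 1.3965 + 0.016579 i$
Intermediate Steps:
$\frac{541 - 4280}{\sqrt{785 - 1795} - 2677} = - \frac{3739}{\sqrt{-1010} - 2677} = - \frac{3739}{i \sqrt{1010} - 2677} = - \frac{3739}{-2677 + i \sqrt{1010}}$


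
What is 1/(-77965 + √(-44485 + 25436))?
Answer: -77965/6078560274 - I*√19049/6078560274 ≈ -1.2826e-5 - 2.2706e-8*I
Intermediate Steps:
1/(-77965 + √(-44485 + 25436)) = 1/(-77965 + √(-19049)) = 1/(-77965 + I*√19049)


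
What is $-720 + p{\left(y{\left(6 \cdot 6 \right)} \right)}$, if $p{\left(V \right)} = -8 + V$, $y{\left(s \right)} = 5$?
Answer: $-723$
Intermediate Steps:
$-720 + p{\left(y{\left(6 \cdot 6 \right)} \right)} = -720 + \left(-8 + 5\right) = -720 - 3 = -723$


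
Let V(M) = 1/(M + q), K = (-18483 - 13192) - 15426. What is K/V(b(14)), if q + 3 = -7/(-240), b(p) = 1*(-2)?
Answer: 56191493/240 ≈ 2.3413e+5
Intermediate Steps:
b(p) = -2
q = -713/240 (q = -3 - 7/(-240) = -3 - 7*(-1/240) = -3 + 7/240 = -713/240 ≈ -2.9708)
K = -47101 (K = -31675 - 15426 = -47101)
V(M) = 1/(-713/240 + M) (V(M) = 1/(M - 713/240) = 1/(-713/240 + M))
K/V(b(14)) = -47101/(240/(-713 + 240*(-2))) = -47101/(240/(-713 - 480)) = -47101/(240/(-1193)) = -47101/(240*(-1/1193)) = -47101/(-240/1193) = -47101*(-1193/240) = 56191493/240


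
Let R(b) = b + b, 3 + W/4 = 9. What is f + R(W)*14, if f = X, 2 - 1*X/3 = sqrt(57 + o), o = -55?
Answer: 678 - 3*sqrt(2) ≈ 673.76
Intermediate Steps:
W = 24 (W = -12 + 4*9 = -12 + 36 = 24)
X = 6 - 3*sqrt(2) (X = 6 - 3*sqrt(57 - 55) = 6 - 3*sqrt(2) ≈ 1.7574)
f = 6 - 3*sqrt(2) ≈ 1.7574
R(b) = 2*b
f + R(W)*14 = (6 - 3*sqrt(2)) + (2*24)*14 = (6 - 3*sqrt(2)) + 48*14 = (6 - 3*sqrt(2)) + 672 = 678 - 3*sqrt(2)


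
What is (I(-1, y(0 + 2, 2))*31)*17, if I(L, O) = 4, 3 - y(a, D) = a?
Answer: 2108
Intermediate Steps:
y(a, D) = 3 - a
(I(-1, y(0 + 2, 2))*31)*17 = (4*31)*17 = 124*17 = 2108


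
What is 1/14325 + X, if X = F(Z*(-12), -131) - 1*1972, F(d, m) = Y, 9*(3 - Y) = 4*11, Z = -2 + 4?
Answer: -84827872/42975 ≈ -1973.9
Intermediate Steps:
Z = 2
Y = -17/9 (Y = 3 - 4*11/9 = 3 - ⅑*44 = 3 - 44/9 = -17/9 ≈ -1.8889)
F(d, m) = -17/9
X = -17765/9 (X = -17/9 - 1*1972 = -17/9 - 1972 = -17765/9 ≈ -1973.9)
1/14325 + X = 1/14325 - 17765/9 = -84827872/42975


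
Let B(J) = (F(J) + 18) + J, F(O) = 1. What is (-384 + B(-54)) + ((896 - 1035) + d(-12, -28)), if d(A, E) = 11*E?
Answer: -866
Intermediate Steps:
B(J) = 19 + J (B(J) = (1 + 18) + J = 19 + J)
(-384 + B(-54)) + ((896 - 1035) + d(-12, -28)) = (-384 + (19 - 54)) + ((896 - 1035) + 11*(-28)) = (-384 - 35) + (-139 - 308) = -419 - 447 = -866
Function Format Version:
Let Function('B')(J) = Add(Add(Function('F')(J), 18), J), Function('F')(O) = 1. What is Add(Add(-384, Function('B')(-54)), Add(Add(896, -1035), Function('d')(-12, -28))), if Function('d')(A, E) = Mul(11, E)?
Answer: -866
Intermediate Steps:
Function('B')(J) = Add(19, J) (Function('B')(J) = Add(Add(1, 18), J) = Add(19, J))
Add(Add(-384, Function('B')(-54)), Add(Add(896, -1035), Function('d')(-12, -28))) = Add(Add(-384, Add(19, -54)), Add(Add(896, -1035), Mul(11, -28))) = Add(Add(-384, -35), Add(-139, -308)) = Add(-419, -447) = -866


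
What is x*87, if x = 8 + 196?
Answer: 17748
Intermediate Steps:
x = 204
x*87 = 204*87 = 17748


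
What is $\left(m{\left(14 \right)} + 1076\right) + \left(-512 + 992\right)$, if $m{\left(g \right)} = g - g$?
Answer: $1556$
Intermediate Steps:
$m{\left(g \right)} = 0$
$\left(m{\left(14 \right)} + 1076\right) + \left(-512 + 992\right) = \left(0 + 1076\right) + \left(-512 + 992\right) = 1076 + 480 = 1556$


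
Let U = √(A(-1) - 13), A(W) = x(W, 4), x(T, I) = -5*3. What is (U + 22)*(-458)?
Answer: -10076 - 916*I*√7 ≈ -10076.0 - 2423.5*I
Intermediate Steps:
x(T, I) = -15
A(W) = -15
U = 2*I*√7 (U = √(-15 - 13) = √(-28) = 2*I*√7 ≈ 5.2915*I)
(U + 22)*(-458) = (2*I*√7 + 22)*(-458) = (22 + 2*I*√7)*(-458) = -10076 - 916*I*√7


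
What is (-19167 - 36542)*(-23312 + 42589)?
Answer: -1073902393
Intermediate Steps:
(-19167 - 36542)*(-23312 + 42589) = -55709*19277 = -1073902393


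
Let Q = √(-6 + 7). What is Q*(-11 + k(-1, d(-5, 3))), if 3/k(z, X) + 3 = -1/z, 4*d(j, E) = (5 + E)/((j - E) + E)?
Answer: -25/2 ≈ -12.500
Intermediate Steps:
d(j, E) = (5 + E)/(4*j) (d(j, E) = ((5 + E)/((j - E) + E))/4 = ((5 + E)/j)/4 = (5 + E)/(4*j))
Q = 1 (Q = √1 = 1)
k(z, X) = 3/(-3 - 1/z)
Q*(-11 + k(-1, d(-5, 3))) = 1*(-11 - 3*(-1)/(1 + 3*(-1))) = 1*(-11 - 3*(-1)/(1 - 3)) = 1*(-11 - 3*(-1)/(-2)) = 1*(-11 - 3*(-1)*(-½)) = 1*(-11 - 3/2) = 1*(-25/2) = -25/2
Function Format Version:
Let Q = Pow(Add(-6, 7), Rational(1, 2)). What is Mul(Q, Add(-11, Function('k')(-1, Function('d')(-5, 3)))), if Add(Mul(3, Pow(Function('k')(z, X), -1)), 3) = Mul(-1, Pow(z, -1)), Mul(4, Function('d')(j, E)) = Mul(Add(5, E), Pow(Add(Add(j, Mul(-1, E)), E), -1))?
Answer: Rational(-25, 2) ≈ -12.500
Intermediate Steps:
Function('d')(j, E) = Mul(Rational(1, 4), Pow(j, -1), Add(5, E)) (Function('d')(j, E) = Mul(Rational(1, 4), Mul(Add(5, E), Pow(Add(Add(j, Mul(-1, E)), E), -1))) = Mul(Rational(1, 4), Mul(Add(5, E), Pow(j, -1))) = Mul(Rational(1, 4), Mul(Pow(j, -1), Add(5, E))) = Mul(Rational(1, 4), Pow(j, -1), Add(5, E)))
Q = 1 (Q = Pow(1, Rational(1, 2)) = 1)
Function('k')(z, X) = Mul(3, Pow(Add(-3, Mul(-1, Pow(z, -1))), -1))
Mul(Q, Add(-11, Function('k')(-1, Function('d')(-5, 3)))) = Mul(1, Add(-11, Mul(-3, -1, Pow(Add(1, Mul(3, -1)), -1)))) = Mul(1, Add(-11, Mul(-3, -1, Pow(Add(1, -3), -1)))) = Mul(1, Add(-11, Mul(-3, -1, Pow(-2, -1)))) = Mul(1, Add(-11, Mul(-3, -1, Rational(-1, 2)))) = Mul(1, Add(-11, Rational(-3, 2))) = Mul(1, Rational(-25, 2)) = Rational(-25, 2)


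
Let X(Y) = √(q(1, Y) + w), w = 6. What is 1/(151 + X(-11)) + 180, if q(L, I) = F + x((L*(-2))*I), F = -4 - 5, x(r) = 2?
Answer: 4104511/22802 - I/22802 ≈ 180.01 - 4.3856e-5*I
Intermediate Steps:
F = -9
q(L, I) = -7 (q(L, I) = -9 + 2 = -7)
X(Y) = I (X(Y) = √(-7 + 6) = √(-1) = I)
1/(151 + X(-11)) + 180 = 1/(151 + I) + 180 = (151 - I)/22802 + 180 = 180 + (151 - I)/22802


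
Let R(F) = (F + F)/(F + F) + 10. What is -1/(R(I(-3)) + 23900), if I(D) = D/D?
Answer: -1/23911 ≈ -4.1822e-5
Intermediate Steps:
I(D) = 1
R(F) = 11 (R(F) = (2*F)/((2*F)) + 10 = (2*F)*(1/(2*F)) + 10 = 1 + 10 = 11)
-1/(R(I(-3)) + 23900) = -1/(11 + 23900) = -1/23911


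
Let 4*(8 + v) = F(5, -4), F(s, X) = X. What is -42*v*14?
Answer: 5292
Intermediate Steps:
v = -9 (v = -8 + (¼)*(-4) = -8 - 1 = -9)
-42*v*14 = -42*(-9)*14 = -(-378)*14 = -1*(-5292) = 5292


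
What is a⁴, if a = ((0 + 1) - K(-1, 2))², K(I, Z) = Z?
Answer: 1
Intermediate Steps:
a = 1 (a = ((0 + 1) - 1*2)² = (1 - 2)² = (-1)² = 1)
a⁴ = 1⁴ = 1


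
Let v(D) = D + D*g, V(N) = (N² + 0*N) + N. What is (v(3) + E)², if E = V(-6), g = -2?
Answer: 729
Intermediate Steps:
V(N) = N + N² (V(N) = (N² + 0) + N = N² + N = N + N²)
v(D) = -D (v(D) = D + D*(-2) = D - 2*D = -D)
E = 30 (E = -6*(1 - 6) = -6*(-5) = 30)
(v(3) + E)² = (-1*3 + 30)² = (-3 + 30)² = 27² = 729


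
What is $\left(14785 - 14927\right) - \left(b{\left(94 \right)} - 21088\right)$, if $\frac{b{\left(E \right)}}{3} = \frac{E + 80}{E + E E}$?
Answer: $\frac{93523629}{4465} \approx 20946.0$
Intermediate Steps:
$b{\left(E \right)} = \frac{3 \left(80 + E\right)}{E + E^{2}}$ ($b{\left(E \right)} = 3 \frac{E + 80}{E + E E} = 3 \frac{80 + E}{E + E^{2}} = \frac{3 \left(80 + E\right)}{E + E^{2}}$)
$\left(14785 - 14927\right) - \left(b{\left(94 \right)} - 21088\right) = \left(14785 - 14927\right) - \left(\frac{3 \left(80 + 94\right)}{94 \left(1 + 94\right)} - 21088\right) = \left(14785 - 14927\right) - \left(3 \cdot \frac{1}{94} \cdot \frac{1}{95} \cdot 174 - 21088\right) = -142 - \left(3 \cdot \frac{1}{94} \cdot \frac{1}{95} \cdot 174 - 21088\right) = -142 - \left(\frac{261}{4465} - 21088\right) = -142 - - \frac{94157659}{4465} = -142 + \frac{94157659}{4465} = \frac{93523629}{4465}$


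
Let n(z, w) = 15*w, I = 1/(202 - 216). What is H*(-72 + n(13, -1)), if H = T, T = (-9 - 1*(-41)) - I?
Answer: -39063/14 ≈ -2790.2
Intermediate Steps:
I = -1/14 (I = 1/(-14) = -1/14 ≈ -0.071429)
T = 449/14 (T = (-9 - 1*(-41)) - 1*(-1/14) = (-9 + 41) + 1/14 = 32 + 1/14 = 449/14 ≈ 32.071)
H = 449/14 ≈ 32.071
H*(-72 + n(13, -1)) = 449*(-72 + 15*(-1))/14 = 449*(-72 - 15)/14 = (449/14)*(-87) = -39063/14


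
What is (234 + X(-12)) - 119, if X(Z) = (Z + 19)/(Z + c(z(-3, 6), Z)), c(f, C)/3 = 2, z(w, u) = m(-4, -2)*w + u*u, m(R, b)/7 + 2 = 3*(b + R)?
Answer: 683/6 ≈ 113.83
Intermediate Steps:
m(R, b) = -14 + 21*R + 21*b (m(R, b) = -14 + 7*(3*(b + R)) = -14 + 7*(3*(R + b)) = -14 + 7*(3*R + 3*b) = -14 + (21*R + 21*b) = -14 + 21*R + 21*b)
z(w, u) = u² - 140*w (z(w, u) = (-14 + 21*(-4) + 21*(-2))*w + u*u = (-14 - 84 - 42)*w + u² = -140*w + u² = u² - 140*w)
c(f, C) = 6 (c(f, C) = 3*2 = 6)
X(Z) = (19 + Z)/(6 + Z) (X(Z) = (Z + 19)/(Z + 6) = (19 + Z)/(6 + Z))
(234 + X(-12)) - 119 = (234 + (19 - 12)/(6 - 12)) - 119 = (234 + 7/(-6)) - 119 = (234 - ⅙*7) - 119 = (234 - 7/6) - 119 = 1397/6 - 119 = 683/6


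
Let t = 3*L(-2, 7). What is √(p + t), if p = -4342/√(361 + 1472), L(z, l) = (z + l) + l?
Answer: √(715716 - 47094*√1833)/141 ≈ 8.088*I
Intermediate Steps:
L(z, l) = z + 2*l (L(z, l) = (l + z) + l = z + 2*l)
t = 36 (t = 3*(-2 + 2*7) = 3*(-2 + 14) = 3*12 = 36)
p = -334*√1833/141 (p = -4342*√1833/1833 = -334*√1833/141 ≈ -101.42)
√(p + t) = √(-334*√1833/141 + 36) = √(36 - 334*√1833/141)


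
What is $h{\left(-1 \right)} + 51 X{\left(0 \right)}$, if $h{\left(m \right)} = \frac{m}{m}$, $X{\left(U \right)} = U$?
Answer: $1$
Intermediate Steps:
$h{\left(m \right)} = 1$
$h{\left(-1 \right)} + 51 X{\left(0 \right)} = 1 + 51 \cdot 0 = 1 + 0 = 1$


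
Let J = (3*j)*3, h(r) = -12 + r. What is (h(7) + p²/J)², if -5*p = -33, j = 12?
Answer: 1901641/90000 ≈ 21.129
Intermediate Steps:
J = 108 (J = (3*12)*3 = 36*3 = 108)
p = 33/5 (p = -⅕*(-33) = 33/5 ≈ 6.6000)
(h(7) + p²/J)² = ((-12 + 7) + (33/5)²/108)² = (-5 + (1089/25)*(1/108))² = (-5 + 121/300)² = (-1379/300)² = 1901641/90000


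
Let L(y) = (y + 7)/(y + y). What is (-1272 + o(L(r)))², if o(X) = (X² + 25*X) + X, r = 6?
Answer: 32020597249/20736 ≈ 1.5442e+6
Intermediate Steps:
L(y) = (7 + y)/(2*y) (L(y) = (7 + y)/((2*y)) = (7 + y)*(1/(2*y)) = (7 + y)/(2*y))
o(X) = X² + 26*X
(-1272 + o(L(r)))² = (-1272 + ((½)*(7 + 6)/6)*(26 + (½)*(7 + 6)/6))² = (-1272 + ((½)*(⅙)*13)*(26 + (½)*(⅙)*13))² = (-1272 + 13*(26 + 13/12)/12)² = (-1272 + (13/12)*(325/12))² = (-1272 + 4225/144)² = (-178943/144)² = 32020597249/20736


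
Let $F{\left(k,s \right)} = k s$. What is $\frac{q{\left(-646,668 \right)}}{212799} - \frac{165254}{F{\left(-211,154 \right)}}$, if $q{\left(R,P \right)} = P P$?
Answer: $\frac{24832744301}{3457345353} \approx 7.1826$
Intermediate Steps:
$q{\left(R,P \right)} = P^{2}$
$\frac{q{\left(-646,668 \right)}}{212799} - \frac{165254}{F{\left(-211,154 \right)}} = \frac{668^{2}}{212799} - \frac{165254}{\left(-211\right) 154} = 446224 \cdot \frac{1}{212799} - \frac{165254}{-32494} = \frac{446224}{212799} - - \frac{82627}{16247} = \frac{446224}{212799} + \frac{82627}{16247} = \frac{24832744301}{3457345353}$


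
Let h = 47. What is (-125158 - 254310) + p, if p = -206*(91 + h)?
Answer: -407896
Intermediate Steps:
p = -28428 (p = -206*(91 + 47) = -206*138 = -28428)
(-125158 - 254310) + p = (-125158 - 254310) - 28428 = -379468 - 28428 = -407896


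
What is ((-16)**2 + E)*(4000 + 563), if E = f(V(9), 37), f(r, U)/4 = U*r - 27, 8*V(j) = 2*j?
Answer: 2194803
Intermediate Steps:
V(j) = j/4 (V(j) = (2*j)/8 = j/4)
f(r, U) = -108 + 4*U*r (f(r, U) = 4*(U*r - 27) = 4*(-27 + U*r) = -108 + 4*U*r)
E = 225 (E = -108 + 4*37*((1/4)*9) = -108 + 4*37*(9/4) = -108 + 333 = 225)
((-16)**2 + E)*(4000 + 563) = ((-16)**2 + 225)*(4000 + 563) = (256 + 225)*4563 = 481*4563 = 2194803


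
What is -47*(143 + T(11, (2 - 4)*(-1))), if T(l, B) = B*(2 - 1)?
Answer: -6815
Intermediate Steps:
T(l, B) = B (T(l, B) = B*1 = B)
-47*(143 + T(11, (2 - 4)*(-1))) = -47*(143 + (2 - 4)*(-1)) = -47*(143 - 2*(-1)) = -47*(143 + 2) = -47*145 = -6815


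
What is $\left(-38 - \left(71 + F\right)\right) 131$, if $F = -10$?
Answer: $-12969$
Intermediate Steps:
$\left(-38 - \left(71 + F\right)\right) 131 = \left(-38 - 61\right) 131 = \left(-99\right) 131 = -12969$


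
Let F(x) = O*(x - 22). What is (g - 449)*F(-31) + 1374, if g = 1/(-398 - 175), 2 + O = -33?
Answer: -476463388/573 ≈ -8.3152e+5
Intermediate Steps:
O = -35 (O = -2 - 33 = -35)
F(x) = 770 - 35*x (F(x) = -35*(x - 22) = -35*(-22 + x) = 770 - 35*x)
g = -1/573 (g = 1/(-573) = -1/573 ≈ -0.0017452)
(g - 449)*F(-31) + 1374 = (-1/573 - 449)*(770 - 35*(-31)) + 1374 = -257278*(770 + 1085)/573 + 1374 = -257278/573*1855 + 1374 = -477250690/573 + 1374 = -476463388/573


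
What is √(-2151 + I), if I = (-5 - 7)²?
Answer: 3*I*√223 ≈ 44.8*I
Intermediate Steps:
I = 144 (I = (-12)² = 144)
√(-2151 + I) = √(-2151 + 144) = √(-2007) = 3*I*√223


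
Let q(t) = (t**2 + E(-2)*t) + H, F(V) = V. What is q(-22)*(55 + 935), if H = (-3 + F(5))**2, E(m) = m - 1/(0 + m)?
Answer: 515790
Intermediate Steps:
E(m) = m - 1/m
H = 4 (H = (-3 + 5)**2 = 2**2 = 4)
q(t) = 4 + t**2 - 3*t/2 (q(t) = (t**2 + (-2 - 1/(-2))*t) + 4 = (t**2 + (-2 - 1*(-1/2))*t) + 4 = (t**2 + (-2 + 1/2)*t) + 4 = (t**2 - 3*t/2) + 4 = 4 + t**2 - 3*t/2)
q(-22)*(55 + 935) = (4 + (-22)**2 - 3/2*(-22))*(55 + 935) = (4 + 484 + 33)*990 = 521*990 = 515790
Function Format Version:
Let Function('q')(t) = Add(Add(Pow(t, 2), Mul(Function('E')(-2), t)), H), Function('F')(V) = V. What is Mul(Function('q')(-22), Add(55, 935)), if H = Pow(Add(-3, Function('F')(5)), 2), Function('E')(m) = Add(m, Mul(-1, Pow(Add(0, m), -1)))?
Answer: 515790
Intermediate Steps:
Function('E')(m) = Add(m, Mul(-1, Pow(m, -1)))
H = 4 (H = Pow(Add(-3, 5), 2) = Pow(2, 2) = 4)
Function('q')(t) = Add(4, Pow(t, 2), Mul(Rational(-3, 2), t)) (Function('q')(t) = Add(Add(Pow(t, 2), Mul(Add(-2, Mul(-1, Pow(-2, -1))), t)), 4) = Add(Add(Pow(t, 2), Mul(Add(-2, Mul(-1, Rational(-1, 2))), t)), 4) = Add(Add(Pow(t, 2), Mul(Add(-2, Rational(1, 2)), t)), 4) = Add(Add(Pow(t, 2), Mul(Rational(-3, 2), t)), 4) = Add(4, Pow(t, 2), Mul(Rational(-3, 2), t)))
Mul(Function('q')(-22), Add(55, 935)) = Mul(Add(4, Pow(-22, 2), Mul(Rational(-3, 2), -22)), Add(55, 935)) = Mul(Add(4, 484, 33), 990) = Mul(521, 990) = 515790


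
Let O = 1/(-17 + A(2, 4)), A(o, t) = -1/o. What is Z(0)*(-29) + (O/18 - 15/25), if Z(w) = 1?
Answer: -1865/63 ≈ -29.603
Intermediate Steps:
O = -2/35 (O = 1/(-17 - 1/2) = 1/(-17 - 1*½) = 1/(-17 - ½) = 1/(-35/2) = -2/35 ≈ -0.057143)
Z(0)*(-29) + (O/18 - 15/25) = 1*(-29) + (-2/35/18 - 15/25) = -29 + (-2/35*1/18 - 15*1/25) = -29 + (-1/315 - ⅗) = -29 - 38/63 = -1865/63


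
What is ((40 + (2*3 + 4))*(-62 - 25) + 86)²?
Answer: 18181696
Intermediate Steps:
((40 + (2*3 + 4))*(-62 - 25) + 86)² = ((40 + (6 + 4))*(-87) + 86)² = ((40 + 10)*(-87) + 86)² = (50*(-87) + 86)² = (-4350 + 86)² = (-4264)² = 18181696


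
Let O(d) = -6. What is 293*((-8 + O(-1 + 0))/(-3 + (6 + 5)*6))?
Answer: -586/9 ≈ -65.111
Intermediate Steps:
293*((-8 + O(-1 + 0))/(-3 + (6 + 5)*6)) = 293*((-8 - 6)/(-3 + (6 + 5)*6)) = 293*(-14/(-3 + 11*6)) = 293*(-14/(-3 + 66)) = 293*(-14/63) = 293*(-14*1/63) = 293*(-2/9) = -586/9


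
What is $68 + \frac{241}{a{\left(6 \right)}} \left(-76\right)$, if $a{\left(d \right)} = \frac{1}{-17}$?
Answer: $311440$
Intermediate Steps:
$a{\left(d \right)} = - \frac{1}{17}$
$68 + \frac{241}{a{\left(6 \right)}} \left(-76\right) = 68 + \frac{241}{- \frac{1}{17}} \left(-76\right) = 68 + 241 \left(-17\right) \left(-76\right) = 68 - -311372 = 68 + 311372 = 311440$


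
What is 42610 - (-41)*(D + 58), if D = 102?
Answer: 49170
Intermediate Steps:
42610 - (-41)*(D + 58) = 42610 - (-41)*(102 + 58) = 42610 - (-41)*160 = 42610 - 1*(-6560) = 42610 + 6560 = 49170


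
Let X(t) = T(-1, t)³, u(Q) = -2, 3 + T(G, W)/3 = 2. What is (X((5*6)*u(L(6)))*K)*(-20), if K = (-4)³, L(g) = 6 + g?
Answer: -34560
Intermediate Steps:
T(G, W) = -3 (T(G, W) = -9 + 3*2 = -9 + 6 = -3)
K = -64
X(t) = -27 (X(t) = (-3)³ = -27)
(X((5*6)*u(L(6)))*K)*(-20) = -27*(-64)*(-20) = 1728*(-20) = -34560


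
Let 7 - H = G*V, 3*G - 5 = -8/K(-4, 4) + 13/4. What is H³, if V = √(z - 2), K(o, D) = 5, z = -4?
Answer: -55223/200 - 9377963*I*√6/36000 ≈ -276.12 - 638.09*I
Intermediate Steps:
G = 133/60 (G = 5/3 + (-8/5 + 13/4)/3 = 5/3 + (⅓)*(33/20) = 5/3 + 11/20 = 133/60 ≈ 2.2167)
V = I*√6 (V = √(-4 - 2) = √(-6) = I*√6 ≈ 2.4495*I)
H = 7 - 133*I*√6/60 ≈ 7.0 - 5.4297*I
H³ = (7 - 133*I*√6/60)³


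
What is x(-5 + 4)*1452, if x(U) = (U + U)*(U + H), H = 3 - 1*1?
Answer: -2904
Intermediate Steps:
H = 2 (H = 3 - 1 = 2)
x(U) = 2*U*(2 + U) (x(U) = (U + U)*(U + 2) = (2*U)*(2 + U) = 2*U*(2 + U))
x(-5 + 4)*1452 = (2*(-5 + 4)*(2 + (-5 + 4)))*1452 = (2*(-1)*(2 - 1))*1452 = (2*(-1)*1)*1452 = -2*1452 = -2904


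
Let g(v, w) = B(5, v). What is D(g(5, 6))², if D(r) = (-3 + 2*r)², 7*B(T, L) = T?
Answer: 14641/2401 ≈ 6.0979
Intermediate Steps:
B(T, L) = T/7
g(v, w) = 5/7 (g(v, w) = (⅐)*5 = 5/7)
D(g(5, 6))² = ((-3 + 2*(5/7))²)² = ((-3 + 10/7)²)² = ((-11/7)²)² = (121/49)² = 14641/2401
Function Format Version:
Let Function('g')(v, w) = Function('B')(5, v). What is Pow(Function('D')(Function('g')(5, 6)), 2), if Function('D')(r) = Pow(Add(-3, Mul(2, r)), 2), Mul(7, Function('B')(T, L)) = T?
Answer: Rational(14641, 2401) ≈ 6.0979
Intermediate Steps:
Function('B')(T, L) = Mul(Rational(1, 7), T)
Function('g')(v, w) = Rational(5, 7) (Function('g')(v, w) = Mul(Rational(1, 7), 5) = Rational(5, 7))
Pow(Function('D')(Function('g')(5, 6)), 2) = Pow(Pow(Add(-3, Mul(2, Rational(5, 7))), 2), 2) = Pow(Pow(Add(-3, Rational(10, 7)), 2), 2) = Pow(Pow(Rational(-11, 7), 2), 2) = Pow(Rational(121, 49), 2) = Rational(14641, 2401)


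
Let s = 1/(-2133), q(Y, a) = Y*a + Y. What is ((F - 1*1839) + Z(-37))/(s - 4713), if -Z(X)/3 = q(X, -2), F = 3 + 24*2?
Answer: 4050567/10052830 ≈ 0.40293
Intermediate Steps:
F = 51 (F = 3 + 48 = 51)
q(Y, a) = Y + Y*a
Z(X) = 3*X (Z(X) = -3*X*(1 - 2) = -3*X*(-1) = -(-3)*X = 3*X)
s = -1/2133 ≈ -0.00046882
((F - 1*1839) + Z(-37))/(s - 4713) = ((51 - 1*1839) + 3*(-37))/(-1/2133 - 4713) = ((51 - 1839) - 111)/(-10052830/2133) = (-1788 - 111)*(-2133/10052830) = -1899*(-2133/10052830) = 4050567/10052830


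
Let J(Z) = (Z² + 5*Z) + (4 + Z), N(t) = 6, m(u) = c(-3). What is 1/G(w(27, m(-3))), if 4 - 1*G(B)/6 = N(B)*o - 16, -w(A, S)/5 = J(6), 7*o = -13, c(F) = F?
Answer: 7/1308 ≈ 0.0053517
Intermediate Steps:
m(u) = -3
o = -13/7 (o = (⅐)*(-13) = -13/7 ≈ -1.8571)
J(Z) = 4 + Z² + 6*Z
w(A, S) = -380 (w(A, S) = -5*(4 + 6² + 6*6) = -5*(4 + 36 + 36) = -5*76 = -380)
G(B) = 1308/7 (G(B) = 24 - 6*(6*(-13/7) - 16) = 24 - 6*(-78/7 - 16) = 24 - 6*(-190/7) = 24 + 1140/7 = 1308/7)
1/G(w(27, m(-3))) = 1/(1308/7) = 7/1308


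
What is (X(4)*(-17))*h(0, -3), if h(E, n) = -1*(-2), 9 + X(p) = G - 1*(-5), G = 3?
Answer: 34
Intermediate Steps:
X(p) = -1 (X(p) = -9 + (3 - 1*(-5)) = -9 + (3 + 5) = -9 + 8 = -1)
h(E, n) = 2
(X(4)*(-17))*h(0, -3) = -1*(-17)*2 = 17*2 = 34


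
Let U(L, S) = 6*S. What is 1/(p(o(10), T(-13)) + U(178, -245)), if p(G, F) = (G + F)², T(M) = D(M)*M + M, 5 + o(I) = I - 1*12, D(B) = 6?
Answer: 1/8134 ≈ 0.00012294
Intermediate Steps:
o(I) = -17 + I (o(I) = -5 + (I - 1*12) = -5 + (I - 12) = -5 + (-12 + I) = -17 + I)
T(M) = 7*M (T(M) = 6*M + M = 7*M)
p(G, F) = (F + G)²
1/(p(o(10), T(-13)) + U(178, -245)) = 1/((7*(-13) + (-17 + 10))² + 6*(-245)) = 1/((-91 - 7)² - 1470) = 1/((-98)² - 1470) = 1/(9604 - 1470) = 1/8134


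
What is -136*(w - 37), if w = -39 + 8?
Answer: 9248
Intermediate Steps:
w = -31
-136*(w - 37) = -136*(-31 - 37) = -136*(-68) = 9248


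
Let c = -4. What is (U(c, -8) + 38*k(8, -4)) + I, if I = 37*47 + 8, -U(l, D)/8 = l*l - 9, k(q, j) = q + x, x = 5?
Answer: 2185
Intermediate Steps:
k(q, j) = 5 + q (k(q, j) = q + 5 = 5 + q)
U(l, D) = 72 - 8*l² (U(l, D) = -8*(l*l - 9) = -8*(l² - 9) = -8*(-9 + l²) = 72 - 8*l²)
I = 1747 (I = 1739 + 8 = 1747)
(U(c, -8) + 38*k(8, -4)) + I = ((72 - 8*(-4)²) + 38*(5 + 8)) + 1747 = ((72 - 8*16) + 38*13) + 1747 = ((72 - 128) + 494) + 1747 = (-56 + 494) + 1747 = 438 + 1747 = 2185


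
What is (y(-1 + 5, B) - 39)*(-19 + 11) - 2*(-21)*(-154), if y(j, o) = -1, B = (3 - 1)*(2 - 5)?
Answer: -6148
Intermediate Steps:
B = -6 (B = 2*(-3) = -6)
(y(-1 + 5, B) - 39)*(-19 + 11) - 2*(-21)*(-154) = (-1 - 39)*(-19 + 11) - 2*(-21)*(-154) = -40*(-8) + 42*(-154) = 320 - 6468 = -6148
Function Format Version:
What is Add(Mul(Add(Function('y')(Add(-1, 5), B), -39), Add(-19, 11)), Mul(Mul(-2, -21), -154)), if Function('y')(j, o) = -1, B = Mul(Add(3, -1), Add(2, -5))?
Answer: -6148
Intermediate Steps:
B = -6 (B = Mul(2, -3) = -6)
Add(Mul(Add(Function('y')(Add(-1, 5), B), -39), Add(-19, 11)), Mul(Mul(-2, -21), -154)) = Add(Mul(Add(-1, -39), Add(-19, 11)), Mul(Mul(-2, -21), -154)) = Add(Mul(-40, -8), Mul(42, -154)) = Add(320, -6468) = -6148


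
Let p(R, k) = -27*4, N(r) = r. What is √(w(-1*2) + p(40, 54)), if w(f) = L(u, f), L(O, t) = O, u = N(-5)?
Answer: I*√113 ≈ 10.63*I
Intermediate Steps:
u = -5
w(f) = -5
p(R, k) = -108
√(w(-1*2) + p(40, 54)) = √(-5 - 108) = √(-113) = I*√113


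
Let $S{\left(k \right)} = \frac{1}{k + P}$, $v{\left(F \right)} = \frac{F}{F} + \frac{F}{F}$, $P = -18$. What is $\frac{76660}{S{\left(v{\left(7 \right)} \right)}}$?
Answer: $-1226560$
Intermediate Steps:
$v{\left(F \right)} = 2$ ($v{\left(F \right)} = 1 + 1 = 2$)
$S{\left(k \right)} = \frac{1}{-18 + k}$ ($S{\left(k \right)} = \frac{1}{k - 18} = \frac{1}{-18 + k}$)
$\frac{76660}{S{\left(v{\left(7 \right)} \right)}} = \frac{76660}{\frac{1}{-18 + 2}} = \frac{76660}{\frac{1}{-16}} = \frac{76660}{- \frac{1}{16}} = 76660 \left(-16\right) = -1226560$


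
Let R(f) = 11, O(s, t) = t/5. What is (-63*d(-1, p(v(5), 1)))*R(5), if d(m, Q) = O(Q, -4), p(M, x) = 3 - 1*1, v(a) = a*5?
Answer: 2772/5 ≈ 554.40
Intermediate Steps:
O(s, t) = t/5 (O(s, t) = t*(⅕) = t/5)
v(a) = 5*a
p(M, x) = 2 (p(M, x) = 3 - 1 = 2)
d(m, Q) = -⅘ (d(m, Q) = (⅕)*(-4) = -⅘)
(-63*d(-1, p(v(5), 1)))*R(5) = -63*(-⅘)*11 = (252/5)*11 = 2772/5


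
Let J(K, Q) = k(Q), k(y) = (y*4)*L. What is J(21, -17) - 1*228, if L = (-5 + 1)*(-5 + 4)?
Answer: -500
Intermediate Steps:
L = 4 (L = -4*(-1) = 4)
k(y) = 16*y (k(y) = (y*4)*4 = (4*y)*4 = 16*y)
J(K, Q) = 16*Q
J(21, -17) - 1*228 = 16*(-17) - 1*228 = -272 - 228 = -500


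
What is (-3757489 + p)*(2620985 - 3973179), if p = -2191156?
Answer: 8043722077130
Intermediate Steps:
(-3757489 + p)*(2620985 - 3973179) = (-3757489 - 2191156)*(2620985 - 3973179) = -5948645*(-1352194) = 8043722077130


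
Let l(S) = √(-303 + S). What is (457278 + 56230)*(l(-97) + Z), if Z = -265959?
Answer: -136572074172 + 10270160*I ≈ -1.3657e+11 + 1.027e+7*I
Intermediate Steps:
(457278 + 56230)*(l(-97) + Z) = (457278 + 56230)*(√(-303 - 97) - 265959) = 513508*(√(-400) - 265959) = 513508*(20*I - 265959) = 513508*(-265959 + 20*I) = -136572074172 + 10270160*I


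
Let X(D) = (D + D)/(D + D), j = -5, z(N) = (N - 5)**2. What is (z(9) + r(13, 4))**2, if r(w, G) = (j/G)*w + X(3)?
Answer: 9/16 ≈ 0.56250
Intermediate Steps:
z(N) = (-5 + N)**2
X(D) = 1 (X(D) = (2*D)/((2*D)) = (2*D)*(1/(2*D)) = 1)
r(w, G) = 1 - 5*w/G (r(w, G) = (-5/G)*w + 1 = -5*w/G + 1 = 1 - 5*w/G)
(z(9) + r(13, 4))**2 = ((-5 + 9)**2 + (4 - 5*13)/4)**2 = (4**2 + (4 - 65)/4)**2 = (16 + (1/4)*(-61))**2 = (16 - 61/4)**2 = (3/4)**2 = 9/16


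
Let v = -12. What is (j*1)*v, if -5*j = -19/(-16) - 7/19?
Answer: 747/380 ≈ 1.9658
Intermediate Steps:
j = -249/1520 (j = -(-19/(-16) - 7/19)/5 = -(-19*(-1/16) - 7*1/19)/5 = -(19/16 - 7/19)/5 = -⅕*249/304 = -249/1520 ≈ -0.16382)
(j*1)*v = -249/1520*1*(-12) = -249/1520*(-12) = 747/380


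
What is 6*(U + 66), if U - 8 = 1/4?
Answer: 891/2 ≈ 445.50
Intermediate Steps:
U = 33/4 (U = 8 + 1/4 = 8 + ¼ = 33/4 ≈ 8.2500)
6*(U + 66) = 6*(33/4 + 66) = 6*(297/4) = 891/2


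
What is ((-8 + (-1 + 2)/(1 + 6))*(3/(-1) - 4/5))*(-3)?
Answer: -627/7 ≈ -89.571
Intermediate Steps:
((-8 + (-1 + 2)/(1 + 6))*(3/(-1) - 4/5))*(-3) = ((-8 + 1/7)*(3*(-1) - 4*⅕))*(-3) = ((-8 + 1*(⅐))*(-3 - ⅘))*(-3) = ((-8 + ⅐)*(-19/5))*(-3) = -55/7*(-19/5)*(-3) = (209/7)*(-3) = -627/7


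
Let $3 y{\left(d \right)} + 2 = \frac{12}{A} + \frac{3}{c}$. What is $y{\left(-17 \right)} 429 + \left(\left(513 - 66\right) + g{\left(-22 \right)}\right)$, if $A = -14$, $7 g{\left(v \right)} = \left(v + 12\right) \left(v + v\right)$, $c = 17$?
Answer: $\frac{15056}{119} \approx 126.52$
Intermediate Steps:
$g{\left(v \right)} = \frac{2 v \left(12 + v\right)}{7}$ ($g{\left(v \right)} = \frac{\left(v + 12\right) \left(v + v\right)}{7} = \frac{\left(12 + v\right) 2 v}{7} = \frac{2 v \left(12 + v\right)}{7}$)
$y{\left(d \right)} = - \frac{319}{357}$ ($y{\left(d \right)} = - \frac{2}{3} + \frac{\frac{12}{-14} + \frac{3}{17}}{3} = - \frac{2}{3} + \frac{12 \left(- \frac{1}{14}\right) + 3 \cdot \frac{1}{17}}{3} = - \frac{2}{3} + \frac{- \frac{6}{7} + \frac{3}{17}}{3} = - \frac{2}{3} + \frac{1}{3} \left(- \frac{81}{119}\right) = - \frac{2}{3} - \frac{27}{119} = - \frac{319}{357}$)
$y{\left(-17 \right)} 429 + \left(\left(513 - 66\right) + g{\left(-22 \right)}\right) = \left(- \frac{319}{357}\right) 429 + \left(\left(513 - 66\right) + \frac{2}{7} \left(-22\right) \left(12 - 22\right)\right) = - \frac{45617}{119} + \left(447 + \frac{2}{7} \left(-22\right) \left(-10\right)\right) = - \frac{45617}{119} + \left(447 + \frac{440}{7}\right) = - \frac{45617}{119} + \frac{3569}{7} = \frac{15056}{119}$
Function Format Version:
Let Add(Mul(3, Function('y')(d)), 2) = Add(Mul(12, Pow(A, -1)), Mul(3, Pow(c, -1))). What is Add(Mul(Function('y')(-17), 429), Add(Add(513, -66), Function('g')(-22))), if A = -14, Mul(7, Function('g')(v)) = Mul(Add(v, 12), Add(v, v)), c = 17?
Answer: Rational(15056, 119) ≈ 126.52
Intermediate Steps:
Function('g')(v) = Mul(Rational(2, 7), v, Add(12, v)) (Function('g')(v) = Mul(Rational(1, 7), Mul(Add(v, 12), Add(v, v))) = Mul(Rational(1, 7), Mul(Add(12, v), Mul(2, v))) = Mul(Rational(1, 7), Mul(2, v, Add(12, v))) = Mul(Rational(2, 7), v, Add(12, v)))
Function('y')(d) = Rational(-319, 357) (Function('y')(d) = Add(Rational(-2, 3), Mul(Rational(1, 3), Add(Mul(12, Pow(-14, -1)), Mul(3, Pow(17, -1))))) = Add(Rational(-2, 3), Mul(Rational(1, 3), Add(Mul(12, Rational(-1, 14)), Mul(3, Rational(1, 17))))) = Add(Rational(-2, 3), Mul(Rational(1, 3), Add(Rational(-6, 7), Rational(3, 17)))) = Add(Rational(-2, 3), Mul(Rational(1, 3), Rational(-81, 119))) = Add(Rational(-2, 3), Rational(-27, 119)) = Rational(-319, 357))
Add(Mul(Function('y')(-17), 429), Add(Add(513, -66), Function('g')(-22))) = Add(Mul(Rational(-319, 357), 429), Add(Add(513, -66), Mul(Rational(2, 7), -22, Add(12, -22)))) = Add(Rational(-45617, 119), Add(447, Mul(Rational(2, 7), -22, -10))) = Add(Rational(-45617, 119), Add(447, Rational(440, 7))) = Add(Rational(-45617, 119), Rational(3569, 7)) = Rational(15056, 119)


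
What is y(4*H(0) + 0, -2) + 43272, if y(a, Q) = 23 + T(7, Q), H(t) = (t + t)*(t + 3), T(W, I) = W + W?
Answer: 43309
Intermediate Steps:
T(W, I) = 2*W
H(t) = 2*t*(3 + t) (H(t) = (2*t)*(3 + t) = 2*t*(3 + t))
y(a, Q) = 37 (y(a, Q) = 23 + 2*7 = 23 + 14 = 37)
y(4*H(0) + 0, -2) + 43272 = 37 + 43272 = 43309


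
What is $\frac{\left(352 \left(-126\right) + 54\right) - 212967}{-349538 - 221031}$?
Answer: $\frac{257265}{570569} \approx 0.45089$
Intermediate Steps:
$\frac{\left(352 \left(-126\right) + 54\right) - 212967}{-349538 - 221031} = \frac{\left(-44352 + 54\right) - 212967}{-570569} = \left(-44298 - 212967\right) \left(- \frac{1}{570569}\right) = \left(-257265\right) \left(- \frac{1}{570569}\right) = \frac{257265}{570569}$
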